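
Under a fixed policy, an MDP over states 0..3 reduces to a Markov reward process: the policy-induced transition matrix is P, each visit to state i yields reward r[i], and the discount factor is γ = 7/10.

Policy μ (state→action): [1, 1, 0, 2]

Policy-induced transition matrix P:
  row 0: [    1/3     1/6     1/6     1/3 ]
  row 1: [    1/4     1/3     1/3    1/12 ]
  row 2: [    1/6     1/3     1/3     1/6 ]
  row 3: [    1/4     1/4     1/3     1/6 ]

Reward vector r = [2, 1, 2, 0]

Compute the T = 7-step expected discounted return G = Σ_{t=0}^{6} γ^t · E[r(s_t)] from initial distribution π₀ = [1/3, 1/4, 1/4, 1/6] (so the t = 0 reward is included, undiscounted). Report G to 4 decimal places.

G = 4.1881

t=0: π = [0.3333, 0.2500, 0.2500, 0.1667], E[r] = 1.4167, γ^t·E[r] = 1.416667, running G = 1.416667
t=1: π = [0.2569, 0.2639, 0.2778, 0.2014], E[r] = 1.3333, γ^t·E[r] = 0.933333, running G = 2.350000
t=2: π = [0.2483, 0.2737, 0.2905, 0.1875], E[r] = 1.3513, γ^t·E[r] = 0.662124, running G = 3.012124
t=3: π = [0.2465, 0.2763, 0.2920, 0.1852], E[r] = 1.3532, γ^t·E[r] = 0.464148, running G = 3.476272
t=4: π = [0.2462, 0.2768, 0.2923, 0.1847], E[r] = 1.3537, γ^t·E[r] = 0.325034, running G = 3.801306
t=5: π = [0.2462, 0.2769, 0.2923, 0.1846], E[r] = 1.3538, γ^t·E[r] = 0.227538, running G = 4.028844
t=6: π = [0.2462, 0.2769, 0.2923, 0.1846], E[r] = 1.3538, γ^t·E[r] = 0.159278, running G = 4.188122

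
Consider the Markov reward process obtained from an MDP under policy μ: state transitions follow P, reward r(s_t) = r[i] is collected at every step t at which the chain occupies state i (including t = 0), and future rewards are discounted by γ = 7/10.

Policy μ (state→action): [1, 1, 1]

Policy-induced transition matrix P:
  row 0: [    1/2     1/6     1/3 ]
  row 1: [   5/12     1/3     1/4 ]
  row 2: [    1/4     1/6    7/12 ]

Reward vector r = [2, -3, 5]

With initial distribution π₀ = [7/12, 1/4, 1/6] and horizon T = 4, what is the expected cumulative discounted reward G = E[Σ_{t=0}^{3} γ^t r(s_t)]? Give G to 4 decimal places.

t=0: π = [0.5833, 0.2500, 0.1667], E[r] = 1.2500, γ^t·E[r] = 1.250000, running G = 1.250000
t=1: π = [0.4375, 0.2083, 0.3542], E[r] = 2.0208, γ^t·E[r] = 1.414583, running G = 2.664583
t=2: π = [0.3941, 0.2014, 0.4045], E[r] = 2.2066, γ^t·E[r] = 1.081233, running G = 3.745816
t=3: π = [0.3821, 0.2002, 0.4177], E[r] = 2.2519, γ^t·E[r] = 0.772395, running G = 4.518211

G = 4.5182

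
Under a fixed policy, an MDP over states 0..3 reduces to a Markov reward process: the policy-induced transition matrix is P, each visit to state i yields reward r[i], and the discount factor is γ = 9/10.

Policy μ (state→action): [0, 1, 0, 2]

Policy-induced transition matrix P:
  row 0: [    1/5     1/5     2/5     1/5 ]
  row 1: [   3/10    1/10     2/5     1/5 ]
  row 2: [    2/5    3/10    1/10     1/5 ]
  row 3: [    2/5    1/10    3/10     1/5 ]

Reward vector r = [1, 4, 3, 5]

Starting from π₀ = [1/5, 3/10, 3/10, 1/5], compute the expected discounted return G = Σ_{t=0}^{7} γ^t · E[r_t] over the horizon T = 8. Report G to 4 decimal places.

t=0: π = [0.2000, 0.3000, 0.3000, 0.2000], E[r] = 3.3000, γ^t·E[r] = 3.300000, running G = 3.300000
t=1: π = [0.3300, 0.1800, 0.2900, 0.2000], E[r] = 2.9200, γ^t·E[r] = 2.628000, running G = 5.928000
t=2: π = [0.3160, 0.1910, 0.2930, 0.2000], E[r] = 2.9590, γ^t·E[r] = 2.396790, running G = 8.324790
t=3: π = [0.3177, 0.1902, 0.2921, 0.2000], E[r] = 2.9548, γ^t·E[r] = 2.154049, running G = 10.478839
t=4: π = [0.3174, 0.1902, 0.2924, 0.2000], E[r] = 2.9553, γ^t·E[r] = 1.938979, running G = 12.417818
t=5: π = [0.3175, 0.1902, 0.2923, 0.2000], E[r] = 2.9552, γ^t·E[r] = 1.745035, running G = 14.162853
t=6: π = [0.3175, 0.1902, 0.2923, 0.2000], E[r] = 2.9552, γ^t·E[r] = 1.570540, running G = 15.733393
t=7: π = [0.3175, 0.1902, 0.2923, 0.2000], E[r] = 2.9552, γ^t·E[r] = 1.413484, running G = 17.146877

G = 17.1469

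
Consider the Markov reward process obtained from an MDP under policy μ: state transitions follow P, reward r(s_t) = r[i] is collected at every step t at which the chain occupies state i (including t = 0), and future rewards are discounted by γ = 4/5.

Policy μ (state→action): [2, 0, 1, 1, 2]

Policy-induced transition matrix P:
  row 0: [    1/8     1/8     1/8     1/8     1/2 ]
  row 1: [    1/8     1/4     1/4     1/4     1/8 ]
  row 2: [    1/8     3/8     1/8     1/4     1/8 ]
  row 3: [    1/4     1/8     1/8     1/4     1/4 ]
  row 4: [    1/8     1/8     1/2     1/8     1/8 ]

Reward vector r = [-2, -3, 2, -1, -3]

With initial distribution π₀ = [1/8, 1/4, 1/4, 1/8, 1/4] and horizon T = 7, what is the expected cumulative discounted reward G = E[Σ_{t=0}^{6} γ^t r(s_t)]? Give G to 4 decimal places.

t=0: π = [0.1250, 0.2500, 0.2500, 0.1250, 0.2500], E[r] = -1.3750, γ^t·E[r] = -1.375000, running G = -1.375000
t=1: π = [0.1406, 0.2188, 0.2500, 0.2031, 0.1875], E[r] = -1.2031, γ^t·E[r] = -0.962500, running G = -2.337500
t=2: π = [0.1504, 0.2148, 0.2227, 0.2090, 0.2031], E[r] = -1.3184, γ^t·E[r] = -0.843750, running G = -3.181250
t=3: π = [0.1511, 0.2075, 0.2280, 0.2058, 0.2075], E[r] = -1.2971, γ^t·E[r] = -0.664125, running G = -3.845375
t=4: π = [0.1507, 0.2079, 0.2288, 0.2052, 0.2074], E[r] = -1.2951, γ^t·E[r] = -0.530488, running G = -4.375863
t=5: π = [0.1506, 0.2082, 0.2288, 0.2052, 0.2072], E[r] = -1.2950, γ^t·E[r] = -0.424361, running G = -4.800224
t=6: π = [0.1507, 0.2082, 0.2287, 0.2053, 0.2071], E[r] = -1.2952, γ^t·E[r] = -0.339540, running G = -5.139764

G = -5.1398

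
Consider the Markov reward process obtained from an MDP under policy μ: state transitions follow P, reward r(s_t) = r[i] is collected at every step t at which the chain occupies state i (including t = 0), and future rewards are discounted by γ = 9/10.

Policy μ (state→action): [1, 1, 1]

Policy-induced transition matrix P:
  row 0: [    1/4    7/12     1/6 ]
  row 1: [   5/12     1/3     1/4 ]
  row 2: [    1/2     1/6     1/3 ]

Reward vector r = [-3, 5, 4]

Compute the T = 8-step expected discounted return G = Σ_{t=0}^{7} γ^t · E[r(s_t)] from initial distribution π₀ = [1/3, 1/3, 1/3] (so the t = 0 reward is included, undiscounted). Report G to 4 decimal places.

G = 10.1929

t=0: π = [0.3333, 0.3333, 0.3333], E[r] = 2.0000, γ^t·E[r] = 2.000000, running G = 2.000000
t=1: π = [0.3889, 0.3611, 0.2500], E[r] = 1.6389, γ^t·E[r] = 1.475000, running G = 3.475000
t=2: π = [0.3727, 0.3889, 0.2384], E[r] = 1.7801, γ^t·E[r] = 1.441875, running G = 4.916875
t=3: π = [0.3744, 0.3868, 0.2388], E[r] = 1.7658, γ^t·E[r] = 1.287281, running G = 6.204156
t=4: π = [0.3742, 0.3871, 0.2387], E[r] = 1.7680, γ^t·E[r] = 1.159977, running G = 7.364133
t=5: π = [0.3742, 0.3871, 0.2387], E[r] = 1.7677, γ^t·E[r] = 1.043814, running G = 8.407947
t=6: π = [0.3742, 0.3871, 0.2387], E[r] = 1.7677, γ^t·E[r] = 0.939453, running G = 9.347400
t=7: π = [0.3742, 0.3871, 0.2387], E[r] = 1.7677, γ^t·E[r] = 0.845505, running G = 10.192905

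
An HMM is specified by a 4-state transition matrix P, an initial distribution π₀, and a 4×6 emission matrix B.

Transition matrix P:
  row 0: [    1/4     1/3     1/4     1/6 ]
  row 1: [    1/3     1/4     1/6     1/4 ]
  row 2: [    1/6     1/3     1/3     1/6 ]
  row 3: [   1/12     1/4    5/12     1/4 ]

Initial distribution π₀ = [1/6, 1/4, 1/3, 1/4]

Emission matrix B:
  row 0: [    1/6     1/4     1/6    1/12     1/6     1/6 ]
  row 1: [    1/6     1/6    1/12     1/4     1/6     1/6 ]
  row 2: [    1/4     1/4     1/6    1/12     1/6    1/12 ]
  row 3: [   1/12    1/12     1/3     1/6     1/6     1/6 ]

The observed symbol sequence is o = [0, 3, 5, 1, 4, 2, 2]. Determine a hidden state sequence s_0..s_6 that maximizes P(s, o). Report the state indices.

t=0: δ = [2.778e-02, 4.167e-02, 8.333e-02, 2.083e-02]  (obs o_0=0)
t=1: δ = [1.157e-03, 6.944e-03, 2.315e-03, 2.315e-03]  ψ = [1, 2, 2, 2]  (obs o_1=3)
t=2: δ = [3.858e-04, 2.894e-04, 9.645e-05, 2.894e-04]  ψ = [1, 1, 1, 1]  (obs o_2=5)
t=3: δ = [2.411e-05, 2.143e-05, 3.014e-05, 6.028e-06]  ψ = [0, 0, 3, 1]  (obs o_3=1)
t=4: δ = [1.191e-06, 1.674e-06, 1.674e-06, 8.931e-07]  ψ = [1, 2, 2, 1]  (obs o_4=4)
t=5: δ = [9.303e-08, 4.651e-08, 9.303e-08, 1.395e-07]  ψ = [1, 2, 2, 1]  (obs o_5=2)
t=6: δ = [3.876e-09, 2.907e-09, 9.690e-09, 1.163e-08]  ψ = [0, 3, 3, 3]  (obs o_6=2)
backtrack: best end state = 3; path = [2, 1, 3, 2, 1, 3, 3]

path = [2, 1, 3, 2, 1, 3, 3]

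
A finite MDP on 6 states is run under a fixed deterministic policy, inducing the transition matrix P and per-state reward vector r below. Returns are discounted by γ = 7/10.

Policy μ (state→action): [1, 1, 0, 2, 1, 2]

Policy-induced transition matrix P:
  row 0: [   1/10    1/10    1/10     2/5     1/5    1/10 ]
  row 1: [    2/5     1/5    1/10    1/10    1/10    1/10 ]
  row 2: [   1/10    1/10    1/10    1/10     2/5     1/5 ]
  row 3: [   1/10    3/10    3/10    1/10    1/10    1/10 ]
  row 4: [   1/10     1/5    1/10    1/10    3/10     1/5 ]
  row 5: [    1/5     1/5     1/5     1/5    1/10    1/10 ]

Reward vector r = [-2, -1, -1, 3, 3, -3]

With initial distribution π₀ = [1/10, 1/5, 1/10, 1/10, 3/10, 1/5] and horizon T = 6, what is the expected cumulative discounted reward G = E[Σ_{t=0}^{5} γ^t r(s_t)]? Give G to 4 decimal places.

t=0: π = [0.1000, 0.2000, 0.1000, 0.1000, 0.3000, 0.2000], E[r] = 0.1000, γ^t·E[r] = 0.100000, running G = 0.100000
t=1: π = [0.1800, 0.1900, 0.1400, 0.1500, 0.2000, 0.1400], E[r] = -0.0600, γ^t·E[r] = -0.042000, running G = 0.058000
t=2: π = [0.1710, 0.1830, 0.1440, 0.1680, 0.2000, 0.1340], E[r] = 0.0330, γ^t·E[r] = 0.016170, running G = 0.074170
t=3: π = [0.1683, 0.1853, 0.1470, 0.1647, 0.2003, 0.1344], E[r] = 0.0229, γ^t·E[r] = 0.007855, running G = 0.082025
t=4: π = [0.1690, 0.1849, 0.1464, 0.1639, 0.2010, 0.1347], E[r] = 0.0212, γ^t·E[r] = 0.005088, running G = 0.087112
t=5: π = [0.1690, 0.1849, 0.1463, 0.1642, 0.2010, 0.1347], E[r] = 0.0224, γ^t·E[r] = 0.003758, running G = 0.090870

G = 0.0909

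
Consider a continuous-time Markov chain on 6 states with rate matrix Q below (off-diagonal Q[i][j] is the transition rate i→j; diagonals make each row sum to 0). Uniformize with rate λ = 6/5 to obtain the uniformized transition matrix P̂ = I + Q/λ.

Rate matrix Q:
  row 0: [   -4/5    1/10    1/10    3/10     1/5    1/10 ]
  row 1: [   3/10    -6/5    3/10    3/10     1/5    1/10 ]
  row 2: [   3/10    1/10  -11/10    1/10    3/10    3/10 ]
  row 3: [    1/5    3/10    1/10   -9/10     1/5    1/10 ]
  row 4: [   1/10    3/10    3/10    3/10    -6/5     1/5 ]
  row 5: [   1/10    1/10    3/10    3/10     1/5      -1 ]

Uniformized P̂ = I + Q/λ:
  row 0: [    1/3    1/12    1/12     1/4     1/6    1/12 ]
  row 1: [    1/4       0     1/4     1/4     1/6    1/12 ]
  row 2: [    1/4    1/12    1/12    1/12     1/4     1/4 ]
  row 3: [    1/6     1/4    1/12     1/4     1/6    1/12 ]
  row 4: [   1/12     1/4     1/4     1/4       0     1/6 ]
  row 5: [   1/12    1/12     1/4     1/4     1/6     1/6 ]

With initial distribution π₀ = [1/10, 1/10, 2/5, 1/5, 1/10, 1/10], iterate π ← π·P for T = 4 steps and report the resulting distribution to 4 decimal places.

π = [0.1998, 0.1352, 0.1540, 0.2246, 0.1534, 0.1329]

t=0: π = [0.1000, 0.1000, 0.4000, 0.2000, 0.1000, 0.1000]
t=1: π = [0.2083, 0.1250, 0.1333, 0.1833, 0.1833, 0.1667]
t=2: π = [0.1938, 0.1340, 0.1625, 0.2278, 0.1472, 0.1347]
t=3: π = [0.2002, 0.1347, 0.1527, 0.2229, 0.1557, 0.1339]
t=4: π = [0.1998, 0.1352, 0.1540, 0.2246, 0.1534, 0.1329]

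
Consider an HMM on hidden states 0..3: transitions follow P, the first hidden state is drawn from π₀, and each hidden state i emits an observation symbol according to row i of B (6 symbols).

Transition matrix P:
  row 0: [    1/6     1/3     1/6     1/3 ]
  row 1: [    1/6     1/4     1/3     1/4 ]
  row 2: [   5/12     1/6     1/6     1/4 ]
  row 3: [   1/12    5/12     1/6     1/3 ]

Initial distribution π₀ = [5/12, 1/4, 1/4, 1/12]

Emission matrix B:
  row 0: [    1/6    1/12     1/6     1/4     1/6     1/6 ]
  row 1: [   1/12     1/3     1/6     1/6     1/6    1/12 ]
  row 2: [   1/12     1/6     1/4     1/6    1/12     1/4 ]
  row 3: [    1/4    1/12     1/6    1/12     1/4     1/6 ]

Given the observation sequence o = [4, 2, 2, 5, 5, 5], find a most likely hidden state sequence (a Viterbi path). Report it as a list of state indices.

t=0: δ = [6.944e-02, 4.167e-02, 2.083e-02, 2.083e-02]  (obs o_0=4)
t=1: δ = [1.929e-03, 3.858e-03, 3.472e-03, 3.858e-03]  ψ = [0, 0, 1, 0]  (obs o_1=2)
t=2: δ = [2.411e-04, 2.679e-04, 3.215e-04, 2.143e-04]  ψ = [2, 3, 1, 3]  (obs o_2=2)
t=3: δ = [2.233e-05, 7.442e-06, 2.233e-05, 1.340e-05]  ψ = [2, 3, 1, 0]  (obs o_3=5)
t=4: δ = [1.550e-06, 6.202e-07, 9.303e-07, 1.240e-06]  ψ = [2, 0, 0, 0]  (obs o_4=5)
t=5: δ = [6.460e-08, 4.307e-08, 6.460e-08, 8.614e-08]  ψ = [2, 0, 0, 0]  (obs o_5=5)
backtrack: best end state = 3; path = [0, 3, 1, 2, 0, 3]

path = [0, 3, 1, 2, 0, 3]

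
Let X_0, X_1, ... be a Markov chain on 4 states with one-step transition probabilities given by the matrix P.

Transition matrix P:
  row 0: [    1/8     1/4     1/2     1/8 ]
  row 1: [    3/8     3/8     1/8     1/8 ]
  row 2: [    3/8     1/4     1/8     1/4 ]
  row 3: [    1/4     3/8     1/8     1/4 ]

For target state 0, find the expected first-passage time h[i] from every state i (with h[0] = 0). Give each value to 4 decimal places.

h = [0.0000, 2.8176, 2.8679, 3.2201]

First-step conditioning: h[0] = 0; for i ≠ 0, h[i] = 1 + Σ_k P[i][k]·h[k].
  h[1] = 1 + 3/8·h[1] + 1/8·h[2] + 1/8·h[3]
  h[2] = 1 + 1/4·h[1] + 1/8·h[2] + 1/4·h[3]
  h[3] = 1 + 3/8·h[1] + 1/8·h[2] + 1/4·h[3]
Solving the 3×3 linear system over states ≠ 0 gives exactly h = [0, 448/159, 152/53, 512/159] (h[0] = 0 is the target).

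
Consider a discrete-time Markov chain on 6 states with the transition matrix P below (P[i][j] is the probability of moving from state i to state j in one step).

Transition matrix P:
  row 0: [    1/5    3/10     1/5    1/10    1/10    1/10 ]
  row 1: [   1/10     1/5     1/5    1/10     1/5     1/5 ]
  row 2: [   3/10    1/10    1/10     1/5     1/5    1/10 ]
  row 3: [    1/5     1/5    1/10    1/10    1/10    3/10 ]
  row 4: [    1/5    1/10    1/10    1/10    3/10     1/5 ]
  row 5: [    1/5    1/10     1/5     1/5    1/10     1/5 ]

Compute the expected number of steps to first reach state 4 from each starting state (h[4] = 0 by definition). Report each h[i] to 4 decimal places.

h = [7.3002, 6.6512, 6.7682, 7.4505, 0.0000, 7.4611]

First-step conditioning: h[4] = 0; for i ≠ 4, h[i] = 1 + Σ_k P[i][k]·h[k].
  h[0] = 1 + 1/5·h[0] + 3/10·h[1] + 1/5·h[2] + 1/10·h[3] + 1/10·h[5]
  h[1] = 1 + 1/10·h[0] + 1/5·h[1] + 1/5·h[2] + 1/10·h[3] + 1/5·h[5]
  h[2] = 1 + 3/10·h[0] + 1/10·h[1] + 1/10·h[2] + 1/5·h[3] + 1/10·h[5]
  h[3] = 1 + 1/5·h[0] + 1/5·h[1] + 1/10·h[2] + 1/10·h[3] + 3/10·h[5]
  h[5] = 1 + 1/5·h[0] + 1/10·h[1] + 1/5·h[2] + 1/5·h[3] + 1/5·h[5]
Solving the 5×5 linear system over states ≠ 4 gives exactly h = [54890/7519, 50010/7519, 50890/7519, 56020/7519, 0, 56100/7519] (h[4] = 0 is the target).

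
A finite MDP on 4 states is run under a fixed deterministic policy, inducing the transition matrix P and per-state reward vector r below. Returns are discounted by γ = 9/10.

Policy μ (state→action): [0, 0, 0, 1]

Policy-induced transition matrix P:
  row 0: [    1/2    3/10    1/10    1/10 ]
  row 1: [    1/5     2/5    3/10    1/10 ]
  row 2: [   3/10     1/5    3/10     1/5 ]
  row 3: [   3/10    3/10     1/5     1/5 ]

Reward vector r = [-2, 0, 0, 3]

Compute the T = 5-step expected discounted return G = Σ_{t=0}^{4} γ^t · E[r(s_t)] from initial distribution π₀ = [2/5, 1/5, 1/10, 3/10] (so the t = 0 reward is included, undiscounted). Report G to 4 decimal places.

t=0: π = [0.4000, 0.2000, 0.1000, 0.3000], E[r] = 0.1000, γ^t·E[r] = 0.100000, running G = 0.100000
t=1: π = [0.3600, 0.3100, 0.1900, 0.1400], E[r] = -0.3000, γ^t·E[r] = -0.270000, running G = -0.170000
t=2: π = [0.3410, 0.3120, 0.2140, 0.1330], E[r] = -0.2830, γ^t·E[r] = -0.229230, running G = -0.399230
t=3: π = [0.3370, 0.3098, 0.2185, 0.1347], E[r] = -0.2699, γ^t·E[r] = -0.196757, running G = -0.595987
t=4: π = [0.3364, 0.3091, 0.2191, 0.1353], E[r] = -0.2669, γ^t·E[r] = -0.175100, running G = -0.771087

G = -0.7711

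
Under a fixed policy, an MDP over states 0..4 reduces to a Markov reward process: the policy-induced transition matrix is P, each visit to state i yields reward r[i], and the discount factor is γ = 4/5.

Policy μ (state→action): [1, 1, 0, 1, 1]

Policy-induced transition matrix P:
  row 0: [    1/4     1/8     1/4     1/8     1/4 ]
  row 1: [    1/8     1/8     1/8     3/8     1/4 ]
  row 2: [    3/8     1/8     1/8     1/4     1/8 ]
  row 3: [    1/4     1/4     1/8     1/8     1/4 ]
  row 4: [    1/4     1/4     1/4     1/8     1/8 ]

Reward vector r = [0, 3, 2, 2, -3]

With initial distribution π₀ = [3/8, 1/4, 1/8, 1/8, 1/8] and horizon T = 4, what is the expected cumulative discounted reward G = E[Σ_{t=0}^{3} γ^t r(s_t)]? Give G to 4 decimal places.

G = 2.1194

t=0: π = [0.3750, 0.2500, 0.1250, 0.1250, 0.1250], E[r] = 0.8750, γ^t·E[r] = 0.875000, running G = 0.875000
t=1: π = [0.2344, 0.1563, 0.1875, 0.2031, 0.2188], E[r] = 0.5938, γ^t·E[r] = 0.475000, running G = 1.350000
t=2: π = [0.2539, 0.1777, 0.1816, 0.1875, 0.1992], E[r] = 0.6738, γ^t·E[r] = 0.431250, running G = 1.781250
t=3: π = [0.2505, 0.1733, 0.1816, 0.1921, 0.2024], E[r] = 0.6604, γ^t·E[r] = 0.338125, running G = 2.119375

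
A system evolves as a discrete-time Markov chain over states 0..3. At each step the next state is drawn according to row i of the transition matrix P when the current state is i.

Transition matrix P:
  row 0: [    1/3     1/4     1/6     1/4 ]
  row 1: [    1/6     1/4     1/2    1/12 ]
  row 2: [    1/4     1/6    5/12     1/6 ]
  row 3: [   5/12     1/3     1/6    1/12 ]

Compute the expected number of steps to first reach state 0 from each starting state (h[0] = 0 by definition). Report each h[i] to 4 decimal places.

First-step conditioning: h[0] = 0; for i ≠ 0, h[i] = 1 + Σ_k P[i][k]·h[k].
  h[1] = 1 + 1/4·h[1] + 1/2·h[2] + 1/12·h[3]
  h[2] = 1 + 1/6·h[1] + 5/12·h[2] + 1/6·h[3]
  h[3] = 1 + 1/3·h[1] + 1/6·h[2] + 1/12·h[3]
Solving the 3×3 linear system over states ≠ 0 gives exactly h = [0, 384/89, 348/89, 300/89] (h[0] = 0 is the target).

h = [0.0000, 4.3146, 3.9101, 3.3708]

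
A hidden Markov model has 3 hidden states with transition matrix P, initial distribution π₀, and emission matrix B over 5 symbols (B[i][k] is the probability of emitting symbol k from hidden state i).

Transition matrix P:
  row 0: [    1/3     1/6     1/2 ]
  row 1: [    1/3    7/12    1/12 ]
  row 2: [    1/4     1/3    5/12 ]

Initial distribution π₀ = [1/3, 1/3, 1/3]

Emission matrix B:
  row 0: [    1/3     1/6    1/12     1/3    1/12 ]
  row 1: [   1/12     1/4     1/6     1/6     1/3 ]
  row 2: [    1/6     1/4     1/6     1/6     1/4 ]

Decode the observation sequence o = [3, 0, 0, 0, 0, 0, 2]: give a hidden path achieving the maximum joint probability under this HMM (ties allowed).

path = [0, 0, 0, 0, 0, 0, 2]

t=0: δ = [1.111e-01, 5.556e-02, 5.556e-02]  (obs o_0=3)
t=1: δ = [1.235e-02, 2.701e-03, 9.259e-03]  ψ = [0, 1, 0]  (obs o_1=0)
t=2: δ = [1.372e-03, 2.572e-04, 1.029e-03]  ψ = [0, 2, 0]  (obs o_2=0)
t=3: δ = [1.524e-04, 2.858e-05, 1.143e-04]  ψ = [0, 2, 0]  (obs o_3=0)
t=4: δ = [1.694e-05, 3.175e-06, 1.270e-05]  ψ = [0, 2, 0]  (obs o_4=0)
t=5: δ = [1.882e-06, 3.528e-07, 1.411e-06]  ψ = [0, 2, 0]  (obs o_5=0)
t=6: δ = [5.227e-08, 7.840e-08, 1.568e-07]  ψ = [0, 2, 0]  (obs o_6=2)
backtrack: best end state = 2; path = [0, 0, 0, 0, 0, 0, 2]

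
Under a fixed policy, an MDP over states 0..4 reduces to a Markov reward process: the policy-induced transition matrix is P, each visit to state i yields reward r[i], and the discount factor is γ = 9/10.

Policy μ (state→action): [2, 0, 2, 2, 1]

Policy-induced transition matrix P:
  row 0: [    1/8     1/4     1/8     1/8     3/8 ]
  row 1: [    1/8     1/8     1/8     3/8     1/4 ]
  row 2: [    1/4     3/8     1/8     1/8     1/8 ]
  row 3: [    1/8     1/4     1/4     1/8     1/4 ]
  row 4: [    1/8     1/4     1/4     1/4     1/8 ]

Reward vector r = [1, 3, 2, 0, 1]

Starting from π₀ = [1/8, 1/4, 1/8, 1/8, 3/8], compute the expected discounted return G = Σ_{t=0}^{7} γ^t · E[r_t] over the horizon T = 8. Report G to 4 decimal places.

t=0: π = [0.1250, 0.2500, 0.1250, 0.1250, 0.3750], E[r] = 1.5000, γ^t·E[r] = 1.500000, running G = 1.500000
t=1: π = [0.1406, 0.2344, 0.1875, 0.2344, 0.2031], E[r] = 1.4219, γ^t·E[r] = 1.279688, running G = 2.779688
t=2: π = [0.1484, 0.2441, 0.1797, 0.2090, 0.2188], E[r] = 1.4590, γ^t·E[r] = 1.181777, running G = 3.961465
t=3: π = [0.1475, 0.2419, 0.1785, 0.2134, 0.2188], E[r] = 1.4490, γ^t·E[r] = 1.056302, running G = 5.017767
t=4: π = [0.1473, 0.2421, 0.1790, 0.2128, 0.2188], E[r] = 1.4503, γ^t·E[r] = 0.951553, running G = 5.969321
t=5: π = [0.1474, 0.2421, 0.1790, 0.2129, 0.2187], E[r] = 1.4503, γ^t·E[r] = 0.856402, running G = 6.825723
t=6: π = [0.1474, 0.2421, 0.1789, 0.2129, 0.2187], E[r] = 1.4503, γ^t·E[r] = 0.770742, running G = 7.596465
t=7: π = [0.1474, 0.2421, 0.1789, 0.2129, 0.2187], E[r] = 1.4503, γ^t·E[r] = 0.693670, running G = 8.290135

G = 8.2901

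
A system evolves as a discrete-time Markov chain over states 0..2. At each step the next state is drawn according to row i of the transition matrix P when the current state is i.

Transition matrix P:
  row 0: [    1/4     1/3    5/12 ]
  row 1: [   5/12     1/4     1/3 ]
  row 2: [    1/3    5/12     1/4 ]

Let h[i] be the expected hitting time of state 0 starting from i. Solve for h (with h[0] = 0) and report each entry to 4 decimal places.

h = [0.0000, 2.5574, 2.7541]

First-step conditioning: h[0] = 0; for i ≠ 0, h[i] = 1 + Σ_k P[i][k]·h[k].
  h[1] = 1 + 1/4·h[1] + 1/3·h[2]
  h[2] = 1 + 5/12·h[1] + 1/4·h[2]
Solving the 2×2 linear system over states ≠ 0 gives exactly h = [0, 156/61, 168/61] (h[0] = 0 is the target).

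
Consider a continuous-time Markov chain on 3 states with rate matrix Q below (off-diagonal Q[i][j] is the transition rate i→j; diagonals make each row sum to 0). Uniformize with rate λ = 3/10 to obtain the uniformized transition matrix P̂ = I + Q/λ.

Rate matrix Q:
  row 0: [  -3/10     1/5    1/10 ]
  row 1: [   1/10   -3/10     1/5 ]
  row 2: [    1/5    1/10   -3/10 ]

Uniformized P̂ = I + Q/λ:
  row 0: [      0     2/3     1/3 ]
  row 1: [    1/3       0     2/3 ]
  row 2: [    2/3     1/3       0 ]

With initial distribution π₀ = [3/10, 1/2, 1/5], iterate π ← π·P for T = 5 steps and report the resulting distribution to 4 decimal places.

t=0: π = [0.3000, 0.5000, 0.2000]
t=1: π = [0.3000, 0.2667, 0.4333]
t=2: π = [0.3778, 0.3444, 0.2778]
t=3: π = [0.3000, 0.3444, 0.3556]
t=4: π = [0.3519, 0.3185, 0.3296]
t=5: π = [0.3259, 0.3444, 0.3296]

π = [0.3259, 0.3444, 0.3296]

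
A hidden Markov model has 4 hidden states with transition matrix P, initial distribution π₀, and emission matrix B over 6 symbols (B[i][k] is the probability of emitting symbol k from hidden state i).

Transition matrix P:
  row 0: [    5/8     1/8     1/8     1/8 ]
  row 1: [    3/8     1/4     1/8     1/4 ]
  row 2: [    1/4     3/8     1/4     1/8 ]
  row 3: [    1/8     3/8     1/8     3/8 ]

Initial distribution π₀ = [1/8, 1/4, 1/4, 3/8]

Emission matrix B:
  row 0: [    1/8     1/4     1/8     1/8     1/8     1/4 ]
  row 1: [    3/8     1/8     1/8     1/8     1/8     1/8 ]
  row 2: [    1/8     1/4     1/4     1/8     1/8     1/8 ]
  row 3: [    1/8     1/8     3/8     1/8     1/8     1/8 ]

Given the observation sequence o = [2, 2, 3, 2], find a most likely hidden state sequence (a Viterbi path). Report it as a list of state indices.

path = [3, 3, 3, 3]

t=0: δ = [1.562e-02, 3.125e-02, 6.250e-02, 1.406e-01]  (obs o_0=2)
t=1: δ = [2.197e-03, 6.592e-03, 4.395e-03, 1.978e-02]  ψ = [3, 3, 3, 3]  (obs o_1=2)
t=2: δ = [3.090e-04, 9.270e-04, 3.090e-04, 9.270e-04]  ψ = [1, 3, 3, 3]  (obs o_2=3)
t=3: δ = [4.345e-05, 4.345e-05, 2.897e-05, 1.304e-04]  ψ = [1, 3, 1, 3]  (obs o_3=2)
backtrack: best end state = 3; path = [3, 3, 3, 3]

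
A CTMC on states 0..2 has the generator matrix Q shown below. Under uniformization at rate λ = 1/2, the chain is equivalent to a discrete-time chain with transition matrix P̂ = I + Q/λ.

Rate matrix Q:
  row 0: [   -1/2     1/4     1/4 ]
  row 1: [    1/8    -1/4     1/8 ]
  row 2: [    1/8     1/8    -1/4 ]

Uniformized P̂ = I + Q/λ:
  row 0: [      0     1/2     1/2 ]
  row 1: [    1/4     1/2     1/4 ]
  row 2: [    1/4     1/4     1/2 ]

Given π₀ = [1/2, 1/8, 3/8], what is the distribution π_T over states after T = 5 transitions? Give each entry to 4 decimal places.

t=0: π = [0.5000, 0.1250, 0.3750]
t=1: π = [0.1250, 0.4063, 0.4688]
t=2: π = [0.2188, 0.3828, 0.3984]
t=3: π = [0.1953, 0.4004, 0.4043]
t=4: π = [0.2012, 0.3989, 0.3999]
t=5: π = [0.1997, 0.4000, 0.4003]

π = [0.1997, 0.4000, 0.4003]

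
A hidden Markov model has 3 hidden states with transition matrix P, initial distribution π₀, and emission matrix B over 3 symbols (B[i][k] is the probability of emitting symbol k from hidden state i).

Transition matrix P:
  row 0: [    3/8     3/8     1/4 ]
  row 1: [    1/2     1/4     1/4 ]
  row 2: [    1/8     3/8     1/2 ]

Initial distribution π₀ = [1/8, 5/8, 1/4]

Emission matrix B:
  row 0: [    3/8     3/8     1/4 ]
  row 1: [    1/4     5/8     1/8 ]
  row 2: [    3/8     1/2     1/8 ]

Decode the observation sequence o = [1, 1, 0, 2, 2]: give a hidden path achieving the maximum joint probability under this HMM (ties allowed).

path = [1, 1, 0, 0, 0]

t=0: δ = [4.688e-02, 3.906e-01, 1.250e-01]  (obs o_0=1)
t=1: δ = [7.324e-02, 6.104e-02, 4.883e-02]  ψ = [1, 1, 1]  (obs o_1=1)
t=2: δ = [1.144e-02, 6.866e-03, 9.155e-03]  ψ = [1, 0, 2]  (obs o_2=0)
t=3: δ = [1.073e-03, 5.364e-04, 5.722e-04]  ψ = [0, 0, 2]  (obs o_3=2)
t=4: δ = [1.006e-04, 5.029e-05, 3.576e-05]  ψ = [0, 0, 2]  (obs o_4=2)
backtrack: best end state = 0; path = [1, 1, 0, 0, 0]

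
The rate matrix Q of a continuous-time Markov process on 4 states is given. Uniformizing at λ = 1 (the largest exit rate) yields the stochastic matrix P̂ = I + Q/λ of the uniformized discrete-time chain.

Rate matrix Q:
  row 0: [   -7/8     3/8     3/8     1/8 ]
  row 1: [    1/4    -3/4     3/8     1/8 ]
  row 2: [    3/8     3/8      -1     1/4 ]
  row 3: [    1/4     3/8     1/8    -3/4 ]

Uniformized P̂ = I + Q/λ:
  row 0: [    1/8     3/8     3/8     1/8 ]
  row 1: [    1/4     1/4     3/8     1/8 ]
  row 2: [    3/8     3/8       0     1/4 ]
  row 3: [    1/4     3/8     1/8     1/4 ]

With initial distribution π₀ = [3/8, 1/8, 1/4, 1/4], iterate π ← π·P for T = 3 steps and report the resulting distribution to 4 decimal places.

π = [0.2498, 0.3337, 0.2388, 0.1777]

t=0: π = [0.3750, 0.1250, 0.2500, 0.2500]
t=1: π = [0.2344, 0.3594, 0.2188, 0.1875]
t=2: π = [0.2480, 0.3301, 0.2461, 0.1758]
t=3: π = [0.2498, 0.3337, 0.2388, 0.1777]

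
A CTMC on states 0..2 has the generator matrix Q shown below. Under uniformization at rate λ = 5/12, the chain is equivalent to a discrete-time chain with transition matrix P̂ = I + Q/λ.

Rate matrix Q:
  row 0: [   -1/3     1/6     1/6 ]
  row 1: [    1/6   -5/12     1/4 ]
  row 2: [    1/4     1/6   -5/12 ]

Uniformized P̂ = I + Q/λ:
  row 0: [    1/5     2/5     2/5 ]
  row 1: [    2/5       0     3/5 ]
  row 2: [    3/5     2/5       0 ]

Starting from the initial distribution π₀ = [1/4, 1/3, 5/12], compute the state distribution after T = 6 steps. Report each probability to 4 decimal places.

t=0: π = [0.2500, 0.3333, 0.4167]
t=1: π = [0.4333, 0.2667, 0.3000]
t=2: π = [0.3733, 0.2933, 0.3333]
t=3: π = [0.3920, 0.2827, 0.3253]
t=4: π = [0.3867, 0.2869, 0.3264]
t=5: π = [0.3879, 0.2852, 0.3268]
t=6: π = [0.3878, 0.2859, 0.3263]

π = [0.3878, 0.2859, 0.3263]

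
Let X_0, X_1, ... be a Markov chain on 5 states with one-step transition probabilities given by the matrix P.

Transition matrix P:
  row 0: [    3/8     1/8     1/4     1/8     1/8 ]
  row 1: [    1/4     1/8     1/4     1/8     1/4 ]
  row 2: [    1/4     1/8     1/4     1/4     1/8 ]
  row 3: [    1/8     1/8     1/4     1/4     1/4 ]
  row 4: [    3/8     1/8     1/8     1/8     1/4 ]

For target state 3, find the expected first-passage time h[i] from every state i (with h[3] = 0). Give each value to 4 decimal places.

First-step conditioning: h[3] = 0; for i ≠ 3, h[i] = 1 + Σ_k P[i][k]·h[k].
  h[0] = 1 + 3/8·h[0] + 1/8·h[1] + 1/4·h[2] + 1/8·h[4]
  h[1] = 1 + 1/4·h[0] + 1/8·h[1] + 1/4·h[2] + 1/4·h[4]
  h[2] = 1 + 1/4·h[0] + 1/8·h[1] + 1/4·h[2] + 1/8·h[4]
  h[4] = 1 + 3/8·h[0] + 1/8·h[1] + 1/8·h[2] + 1/4·h[4]
Solving the 4×4 linear system over states ≠ 3 gives exactly h = [3584/551, 3592/551, 3136/551, 0, 192/29] (h[3] = 0 is the target).

h = [6.5045, 6.5191, 5.6915, 0.0000, 6.6207]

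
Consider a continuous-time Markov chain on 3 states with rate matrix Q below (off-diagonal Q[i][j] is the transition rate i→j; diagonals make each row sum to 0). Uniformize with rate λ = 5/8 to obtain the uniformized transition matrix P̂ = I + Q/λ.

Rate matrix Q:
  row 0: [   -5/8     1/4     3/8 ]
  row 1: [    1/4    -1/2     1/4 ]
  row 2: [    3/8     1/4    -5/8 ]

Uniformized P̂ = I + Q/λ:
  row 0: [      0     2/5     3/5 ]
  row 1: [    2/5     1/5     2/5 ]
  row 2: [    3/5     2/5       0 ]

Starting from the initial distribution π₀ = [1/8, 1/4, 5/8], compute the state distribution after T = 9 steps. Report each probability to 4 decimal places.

t=0: π = [0.1250, 0.2500, 0.6250]
t=1: π = [0.4750, 0.3500, 0.1750]
t=2: π = [0.2450, 0.3300, 0.4250]
t=3: π = [0.3870, 0.3340, 0.2790]
t=4: π = [0.3010, 0.3332, 0.3658]
t=5: π = [0.3528, 0.3334, 0.3139]
t=6: π = [0.3217, 0.3333, 0.3450]
t=7: π = [0.3403, 0.3333, 0.3263]
t=8: π = [0.3291, 0.3333, 0.3375]
t=9: π = [0.3359, 0.3333, 0.3308]

π = [0.3359, 0.3333, 0.3308]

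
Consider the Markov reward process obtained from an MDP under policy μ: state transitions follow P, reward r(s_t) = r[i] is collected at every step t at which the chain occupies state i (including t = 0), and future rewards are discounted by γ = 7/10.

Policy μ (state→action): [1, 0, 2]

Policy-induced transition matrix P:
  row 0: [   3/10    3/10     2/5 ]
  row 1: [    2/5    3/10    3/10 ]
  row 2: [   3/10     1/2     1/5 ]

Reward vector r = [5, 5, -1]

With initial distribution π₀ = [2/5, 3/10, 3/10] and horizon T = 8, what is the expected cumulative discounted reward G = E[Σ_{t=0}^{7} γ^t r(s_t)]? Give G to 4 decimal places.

G = 9.9849

t=0: π = [0.4000, 0.3000, 0.3000], E[r] = 3.2000, γ^t·E[r] = 3.200000, running G = 3.200000
t=1: π = [0.3300, 0.3600, 0.3100], E[r] = 3.1400, γ^t·E[r] = 2.198000, running G = 5.398000
t=2: π = [0.3360, 0.3620, 0.3020], E[r] = 3.1880, γ^t·E[r] = 1.562120, running G = 6.960120
t=3: π = [0.3362, 0.3604, 0.3034], E[r] = 3.1796, γ^t·E[r] = 1.090603, running G = 8.050723
t=4: π = [0.3360, 0.3607, 0.3033], E[r] = 3.1803, γ^t·E[r] = 0.763595, running G = 8.814318
t=5: π = [0.3361, 0.3607, 0.3033], E[r] = 3.1803, γ^t·E[r] = 0.534520, running G = 9.348838
t=6: π = [0.3361, 0.3607, 0.3033], E[r] = 3.1803, γ^t·E[r] = 0.374162, running G = 9.723000
t=7: π = [0.3361, 0.3607, 0.3033], E[r] = 3.1803, γ^t·E[r] = 0.261914, running G = 9.984914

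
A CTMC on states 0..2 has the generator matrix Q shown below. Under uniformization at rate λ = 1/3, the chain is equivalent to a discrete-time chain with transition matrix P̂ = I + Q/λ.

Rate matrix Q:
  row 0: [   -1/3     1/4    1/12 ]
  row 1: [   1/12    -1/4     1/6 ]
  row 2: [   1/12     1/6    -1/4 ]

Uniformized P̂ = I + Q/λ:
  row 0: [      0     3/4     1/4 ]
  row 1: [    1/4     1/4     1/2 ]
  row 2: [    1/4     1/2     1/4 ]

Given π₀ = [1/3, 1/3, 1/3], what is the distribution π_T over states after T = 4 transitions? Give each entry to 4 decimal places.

π = [0.2005, 0.4375, 0.3620]

t=0: π = [0.3333, 0.3333, 0.3333]
t=1: π = [0.1667, 0.5000, 0.3333]
t=2: π = [0.2083, 0.4167, 0.3750]
t=3: π = [0.1979, 0.4479, 0.3542]
t=4: π = [0.2005, 0.4375, 0.3620]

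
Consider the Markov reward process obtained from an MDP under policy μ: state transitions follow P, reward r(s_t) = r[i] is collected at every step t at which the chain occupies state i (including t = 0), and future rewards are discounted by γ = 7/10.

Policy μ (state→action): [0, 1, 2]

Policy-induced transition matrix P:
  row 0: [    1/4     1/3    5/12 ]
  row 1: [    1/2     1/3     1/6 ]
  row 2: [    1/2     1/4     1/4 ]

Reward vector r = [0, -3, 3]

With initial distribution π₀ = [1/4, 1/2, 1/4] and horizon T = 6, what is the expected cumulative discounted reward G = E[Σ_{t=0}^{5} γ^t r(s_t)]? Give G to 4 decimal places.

t=0: π = [0.2500, 0.5000, 0.2500], E[r] = -0.7500, γ^t·E[r] = -0.750000, running G = -0.750000
t=1: π = [0.4375, 0.3125, 0.2500], E[r] = -0.1875, γ^t·E[r] = -0.131250, running G = -0.881250
t=2: π = [0.3906, 0.3125, 0.2969], E[r] = -0.0469, γ^t·E[r] = -0.022969, running G = -0.904219
t=3: π = [0.4023, 0.3086, 0.2891], E[r] = -0.0586, γ^t·E[r] = -0.020098, running G = -0.924316
t=4: π = [0.3994, 0.3092, 0.2913], E[r] = -0.0537, γ^t·E[r] = -0.012896, running G = -0.937212
t=5: π = [0.4001, 0.3091, 0.2908], E[r] = -0.0548, γ^t·E[r] = -0.009205, running G = -0.946417

G = -0.9464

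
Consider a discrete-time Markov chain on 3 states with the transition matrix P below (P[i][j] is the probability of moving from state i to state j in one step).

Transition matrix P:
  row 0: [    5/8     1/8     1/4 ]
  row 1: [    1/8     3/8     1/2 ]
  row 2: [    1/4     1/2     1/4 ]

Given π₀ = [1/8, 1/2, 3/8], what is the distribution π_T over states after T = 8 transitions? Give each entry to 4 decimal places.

π = [0.3329, 0.3336, 0.3335]

t=0: π = [0.1250, 0.5000, 0.3750]
t=1: π = [0.2344, 0.3906, 0.3750]
t=2: π = [0.2891, 0.3633, 0.3477]
t=3: π = [0.3130, 0.3462, 0.3408]
t=4: π = [0.3241, 0.3394, 0.3365]
t=5: π = [0.3291, 0.3360, 0.3348]
t=6: π = [0.3314, 0.3346, 0.3340]
t=7: π = [0.3325, 0.3339, 0.3336]
t=8: π = [0.3329, 0.3336, 0.3335]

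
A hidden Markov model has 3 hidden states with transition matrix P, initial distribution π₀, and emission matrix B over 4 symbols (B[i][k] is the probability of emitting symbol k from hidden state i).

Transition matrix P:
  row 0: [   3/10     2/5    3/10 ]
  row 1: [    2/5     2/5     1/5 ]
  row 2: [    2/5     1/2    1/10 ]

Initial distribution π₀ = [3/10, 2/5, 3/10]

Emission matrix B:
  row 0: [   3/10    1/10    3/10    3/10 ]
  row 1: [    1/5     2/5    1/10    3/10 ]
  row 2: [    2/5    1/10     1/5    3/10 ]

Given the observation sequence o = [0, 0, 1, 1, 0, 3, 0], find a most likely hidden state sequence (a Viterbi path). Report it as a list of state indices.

t=0: δ = [9.000e-02, 8.000e-02, 1.200e-01]  (obs o_0=0)
t=1: δ = [1.440e-02, 1.200e-02, 1.080e-02]  ψ = [2, 2, 0]  (obs o_1=0)
t=2: δ = [4.800e-04, 2.304e-03, 4.320e-04]  ψ = [1, 0, 0]  (obs o_2=1)
t=3: δ = [9.216e-05, 3.686e-04, 4.608e-05]  ψ = [1, 1, 1]  (obs o_3=1)
t=4: δ = [4.424e-05, 2.949e-05, 2.949e-05]  ψ = [1, 1, 1]  (obs o_4=0)
t=5: δ = [3.981e-06, 5.308e-06, 3.981e-06]  ψ = [0, 0, 0]  (obs o_5=3)
t=6: δ = [6.370e-07, 4.247e-07, 4.778e-07]  ψ = [1, 1, 0]  (obs o_6=0)
backtrack: best end state = 0; path = [2, 0, 1, 1, 0, 1, 0]

path = [2, 0, 1, 1, 0, 1, 0]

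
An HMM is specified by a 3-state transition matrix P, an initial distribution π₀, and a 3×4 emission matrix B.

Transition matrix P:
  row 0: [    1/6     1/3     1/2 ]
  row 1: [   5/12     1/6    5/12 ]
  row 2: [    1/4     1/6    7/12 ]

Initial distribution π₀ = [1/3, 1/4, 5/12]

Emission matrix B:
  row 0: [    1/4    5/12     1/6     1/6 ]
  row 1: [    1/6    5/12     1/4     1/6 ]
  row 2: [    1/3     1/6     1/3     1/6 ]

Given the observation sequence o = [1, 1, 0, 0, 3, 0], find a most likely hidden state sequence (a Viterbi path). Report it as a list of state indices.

t=0: δ = [1.389e-01, 1.042e-01, 6.944e-02]  (obs o_0=1)
t=1: δ = [1.808e-02, 1.929e-02, 1.157e-02]  ψ = [1, 0, 0]  (obs o_1=1)
t=2: δ = [2.009e-03, 1.005e-03, 3.014e-03]  ψ = [1, 0, 0]  (obs o_2=0)
t=3: δ = [1.884e-04, 1.116e-04, 5.861e-04]  ψ = [2, 0, 2]  (obs o_3=0)
t=4: δ = [2.442e-05, 1.628e-05, 5.698e-05]  ψ = [2, 2, 2]  (obs o_4=3)
t=5: δ = [3.561e-06, 1.583e-06, 1.108e-05]  ψ = [2, 2, 2]  (obs o_5=0)
backtrack: best end state = 2; path = [1, 0, 2, 2, 2, 2]

path = [1, 0, 2, 2, 2, 2]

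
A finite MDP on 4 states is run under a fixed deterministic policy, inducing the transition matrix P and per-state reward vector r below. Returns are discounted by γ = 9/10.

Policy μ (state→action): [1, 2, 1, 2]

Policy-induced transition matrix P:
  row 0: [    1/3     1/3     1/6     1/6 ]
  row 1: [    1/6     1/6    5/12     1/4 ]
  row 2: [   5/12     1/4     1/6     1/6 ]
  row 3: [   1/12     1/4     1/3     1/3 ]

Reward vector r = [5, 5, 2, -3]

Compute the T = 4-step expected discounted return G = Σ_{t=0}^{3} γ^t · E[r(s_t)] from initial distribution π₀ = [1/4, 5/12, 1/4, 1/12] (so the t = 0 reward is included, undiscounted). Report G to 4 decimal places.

G = 9.4899

t=0: π = [0.2500, 0.4167, 0.2500, 0.0833], E[r] = 3.5833, γ^t·E[r] = 3.583333, running G = 3.583333
t=1: π = [0.2639, 0.2361, 0.2847, 0.2153], E[r] = 2.4236, γ^t·E[r] = 2.181250, running G = 5.764583
t=2: π = [0.2639, 0.2523, 0.2616, 0.2222], E[r] = 2.4375, γ^t·E[r] = 1.974375, running G = 7.738958
t=3: π = [0.2575, 0.2510, 0.2668, 0.2247], E[r] = 2.4018, γ^t·E[r] = 1.750922, running G = 9.489880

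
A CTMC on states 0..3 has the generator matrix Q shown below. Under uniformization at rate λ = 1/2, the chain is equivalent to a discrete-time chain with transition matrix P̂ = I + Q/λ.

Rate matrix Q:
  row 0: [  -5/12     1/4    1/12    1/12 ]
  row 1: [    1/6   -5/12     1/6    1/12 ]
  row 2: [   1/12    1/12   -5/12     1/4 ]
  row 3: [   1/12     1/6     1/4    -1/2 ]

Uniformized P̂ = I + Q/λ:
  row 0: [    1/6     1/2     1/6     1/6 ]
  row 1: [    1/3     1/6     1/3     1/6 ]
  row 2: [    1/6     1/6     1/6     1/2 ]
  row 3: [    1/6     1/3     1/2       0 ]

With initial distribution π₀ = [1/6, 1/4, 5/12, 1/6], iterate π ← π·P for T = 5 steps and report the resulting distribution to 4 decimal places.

π = [0.2128, 0.2743, 0.2869, 0.2260]

t=0: π = [0.1667, 0.2500, 0.4167, 0.1667]
t=1: π = [0.2083, 0.2500, 0.2639, 0.2778]
t=2: π = [0.2083, 0.2824, 0.3009, 0.2083]
t=3: π = [0.2137, 0.2708, 0.2832, 0.2323]
t=4: π = [0.2118, 0.2766, 0.2892, 0.2224]
t=5: π = [0.2128, 0.2743, 0.2869, 0.2260]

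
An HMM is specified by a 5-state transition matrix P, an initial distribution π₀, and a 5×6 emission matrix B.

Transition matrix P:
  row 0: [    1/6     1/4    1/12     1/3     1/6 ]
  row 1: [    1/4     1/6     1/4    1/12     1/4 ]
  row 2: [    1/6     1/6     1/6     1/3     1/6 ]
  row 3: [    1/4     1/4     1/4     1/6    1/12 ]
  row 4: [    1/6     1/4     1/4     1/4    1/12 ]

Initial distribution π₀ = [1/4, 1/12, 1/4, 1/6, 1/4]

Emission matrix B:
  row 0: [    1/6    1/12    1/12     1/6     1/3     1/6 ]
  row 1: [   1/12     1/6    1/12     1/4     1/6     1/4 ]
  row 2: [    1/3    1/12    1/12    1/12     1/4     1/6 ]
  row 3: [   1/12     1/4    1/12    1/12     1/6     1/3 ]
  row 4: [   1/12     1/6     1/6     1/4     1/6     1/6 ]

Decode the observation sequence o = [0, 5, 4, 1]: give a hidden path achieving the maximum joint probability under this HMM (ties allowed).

t=0: δ = [4.167e-02, 6.944e-03, 8.333e-02, 1.389e-02, 2.083e-02]  (obs o_0=0)
t=1: δ = [2.315e-03, 3.472e-03, 2.315e-03, 9.259e-03, 2.315e-03]  ψ = [2, 2, 2, 2, 2]  (obs o_1=5)
t=2: δ = [7.716e-04, 3.858e-04, 5.787e-04, 2.572e-04, 1.447e-04]  ψ = [3, 3, 3, 3, 1]  (obs o_2=4)
t=3: δ = [1.072e-05, 3.215e-05, 8.038e-06, 6.430e-05, 2.143e-05]  ψ = [0, 0, 1, 0, 0]  (obs o_3=1)
backtrack: best end state = 3; path = [2, 3, 0, 3]

path = [2, 3, 0, 3]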